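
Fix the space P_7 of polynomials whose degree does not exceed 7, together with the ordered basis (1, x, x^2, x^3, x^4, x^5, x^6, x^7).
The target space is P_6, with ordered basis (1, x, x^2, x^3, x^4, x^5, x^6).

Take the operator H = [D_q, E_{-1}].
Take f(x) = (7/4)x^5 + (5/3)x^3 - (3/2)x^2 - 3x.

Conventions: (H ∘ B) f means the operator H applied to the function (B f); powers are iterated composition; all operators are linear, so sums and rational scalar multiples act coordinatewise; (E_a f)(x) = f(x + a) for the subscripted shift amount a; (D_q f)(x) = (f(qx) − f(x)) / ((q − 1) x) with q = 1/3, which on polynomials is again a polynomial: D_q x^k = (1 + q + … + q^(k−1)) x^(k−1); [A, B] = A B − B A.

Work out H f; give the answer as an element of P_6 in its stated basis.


E_{-1} f = (7/4)x^5 - (35/4)x^4 + (115/6)x^3 - 24x^2 + (55/4)x - 23/12
D_q E_{-1} f = (847/324)x^4 - (350/27)x^3 + (1495/54)x^2 - 32x + 55/4
D_q f = (847/324)x^4 + (65/27)x^2 - 2x - 3
E_{-1} D_q f = (847/324)x^4 - (847/81)x^3 + (977/54)x^2 - (1399/81)x + 1303/324
[D_q, E_{-1}] f = -(203/81)x^3 + (259/27)x^2 - (1193/81)x + 788/81

g(x) = -(203/81)x^3 + (259/27)x^2 - (1193/81)x + 788/81


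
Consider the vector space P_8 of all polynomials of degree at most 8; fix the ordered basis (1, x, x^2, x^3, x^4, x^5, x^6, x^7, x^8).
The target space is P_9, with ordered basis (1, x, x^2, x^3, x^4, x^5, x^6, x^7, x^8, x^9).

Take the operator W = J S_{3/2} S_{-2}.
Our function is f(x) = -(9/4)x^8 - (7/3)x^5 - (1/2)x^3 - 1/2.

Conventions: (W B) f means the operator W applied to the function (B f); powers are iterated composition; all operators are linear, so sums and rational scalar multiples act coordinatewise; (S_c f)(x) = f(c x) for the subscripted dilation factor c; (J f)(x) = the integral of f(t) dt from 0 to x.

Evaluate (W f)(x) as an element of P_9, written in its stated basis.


the image equals g(x) = -(6561/4)x^9 + (189/2)x^6 + (27/8)x^4 - (1/2)x

S_{-2} f = -576x^8 + (224/3)x^5 + 4x^3 - 1/2
S_{3/2} S_{-2} f = -(59049/4)x^8 + 567x^5 + (27/2)x^3 - 1/2
J S_{3/2} S_{-2} f = -(6561/4)x^9 + (189/2)x^6 + (27/8)x^4 - (1/2)x


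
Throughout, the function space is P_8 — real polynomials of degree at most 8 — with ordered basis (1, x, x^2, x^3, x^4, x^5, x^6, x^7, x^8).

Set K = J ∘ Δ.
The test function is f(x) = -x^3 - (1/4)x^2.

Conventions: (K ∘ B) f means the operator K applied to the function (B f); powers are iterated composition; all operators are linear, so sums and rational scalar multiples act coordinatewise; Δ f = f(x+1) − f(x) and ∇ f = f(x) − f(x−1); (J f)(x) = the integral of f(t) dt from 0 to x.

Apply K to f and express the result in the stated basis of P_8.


the image equals g(x) = -x^3 - (7/4)x^2 - (5/4)x

Δ f = -3x^2 - (7/2)x - 5/4
J Δ f = -x^3 - (7/4)x^2 - (5/4)x


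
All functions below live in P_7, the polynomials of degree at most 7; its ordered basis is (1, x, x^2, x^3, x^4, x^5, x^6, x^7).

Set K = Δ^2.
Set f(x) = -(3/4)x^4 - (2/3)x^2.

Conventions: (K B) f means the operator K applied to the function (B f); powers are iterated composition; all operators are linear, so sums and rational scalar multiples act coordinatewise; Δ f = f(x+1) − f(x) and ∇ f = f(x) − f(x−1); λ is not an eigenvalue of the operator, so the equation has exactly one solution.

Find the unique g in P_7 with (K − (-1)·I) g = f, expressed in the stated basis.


the result is g(x) = -(3/4)x^4 + (25/3)x^2 + 18x - 37/6

write g with unknown coordinates in the stated basis and equate coefficients in (K − (-1)·I) g = f
solving from the highest basis element down gives g = -(3/4)x^4 + (25/3)x^2 + 18x - 37/6
check: K g = -9x^2 - 18x + 37/6
so K g − (-1)·g = -(3/4)x^4 - (2/3)x^2 = f ✓


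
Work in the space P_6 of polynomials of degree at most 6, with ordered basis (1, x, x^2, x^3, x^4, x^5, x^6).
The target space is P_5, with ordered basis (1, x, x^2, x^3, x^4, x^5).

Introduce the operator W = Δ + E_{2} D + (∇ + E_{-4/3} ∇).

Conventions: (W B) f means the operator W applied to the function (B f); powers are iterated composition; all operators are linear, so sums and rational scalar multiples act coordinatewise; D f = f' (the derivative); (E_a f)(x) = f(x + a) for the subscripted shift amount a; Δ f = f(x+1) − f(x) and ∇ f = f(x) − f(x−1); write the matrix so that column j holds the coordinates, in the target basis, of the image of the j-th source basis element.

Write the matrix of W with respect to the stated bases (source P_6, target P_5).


the matrix is [[0, 4, 1/3, 73/3, 149/27, 11903/81, 2935/81]; [0, 0, 8, 1, 292/3, 745/27, 23806/27]; [0, 0, 0, 12, 2, 730/3, 745/9]; [0, 0, 0, 0, 16, 10/3, 1460/3]; [0, 0, 0, 0, 0, 20, 5]; [0, 0, 0, 0, 0, 0, 24]] (rows listed top to bottom)

image of 1: 0
image of x: 4
image of x^2: 8x + 1/3
image of x^3: 12x^2 + x + 73/3
image of x^4: 16x^3 + 2x^2 + (292/3)x + 149/27
image of x^5: 20x^4 + (10/3)x^3 + (730/3)x^2 + (745/27)x + 11903/81
image of x^6: 24x^5 + 5x^4 + (1460/3)x^3 + (745/9)x^2 + (23806/27)x + 2935/81
each image's coordinates form column j of the matrix


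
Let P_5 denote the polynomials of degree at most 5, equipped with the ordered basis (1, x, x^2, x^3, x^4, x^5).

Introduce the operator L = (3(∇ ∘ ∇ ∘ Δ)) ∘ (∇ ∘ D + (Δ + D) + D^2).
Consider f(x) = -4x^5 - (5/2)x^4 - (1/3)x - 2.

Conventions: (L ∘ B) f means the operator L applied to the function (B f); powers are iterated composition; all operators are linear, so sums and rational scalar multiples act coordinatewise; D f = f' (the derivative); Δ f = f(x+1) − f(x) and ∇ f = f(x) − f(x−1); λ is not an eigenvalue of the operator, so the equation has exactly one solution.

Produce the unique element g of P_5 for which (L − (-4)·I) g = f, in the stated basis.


write g with unknown coordinates in the stated basis and equate coefficients in (L − (-4)·I) g = f
solving from the highest basis element down gives g = -x^5 - (5/8)x^4 + (2159/12)x + 157
check: L g = -720x - 630
so L g − (-4)·g = -4x^5 - (5/2)x^4 - (1/3)x - 2 = f ✓

g(x) = -x^5 - (5/8)x^4 + (2159/12)x + 157


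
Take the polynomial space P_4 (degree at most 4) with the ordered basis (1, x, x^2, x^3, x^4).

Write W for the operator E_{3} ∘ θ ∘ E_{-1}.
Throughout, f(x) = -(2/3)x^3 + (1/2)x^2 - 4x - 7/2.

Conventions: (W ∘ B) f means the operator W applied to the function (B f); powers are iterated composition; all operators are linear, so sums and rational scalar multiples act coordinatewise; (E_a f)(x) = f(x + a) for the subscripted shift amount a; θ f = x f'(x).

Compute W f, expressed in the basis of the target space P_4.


the result is g(x) = -2x^3 - 13x^2 - 31x - 30

E_{-1} f = -(2/3)x^3 + (5/2)x^2 - 7x + 5/3
θ E_{-1} f = -2x^3 + 5x^2 - 7x
E_{3} θ E_{-1} f = -2x^3 - 13x^2 - 31x - 30


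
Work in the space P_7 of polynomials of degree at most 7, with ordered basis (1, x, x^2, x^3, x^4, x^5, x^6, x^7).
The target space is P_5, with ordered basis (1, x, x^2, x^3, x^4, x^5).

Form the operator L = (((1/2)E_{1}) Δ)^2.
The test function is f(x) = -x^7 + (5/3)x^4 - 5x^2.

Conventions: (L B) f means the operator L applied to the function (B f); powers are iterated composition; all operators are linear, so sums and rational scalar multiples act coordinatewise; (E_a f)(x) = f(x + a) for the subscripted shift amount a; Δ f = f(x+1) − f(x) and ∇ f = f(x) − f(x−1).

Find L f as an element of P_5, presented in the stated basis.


the result is g(x) = -(21/2)x^5 - (315/2)x^4 - (1925/2)x^3 - (5975/2)x^2 - (9397/2)x - 17947/6

Δ f = -7x^6 - 21x^5 - 35x^4 - (85/3)x^3 - 11x^2 - (31/3)x - 13/3
E_{1} Δ f = -7x^6 - 63x^5 - 245x^4 - (1555/3)x^3 - 621x^2 - (1213/3)x - 117
((1/2)E_{1}) Δ f = -(7/2)x^6 - (63/2)x^5 - (245/2)x^4 - (1555/6)x^3 - (621/2)x^2 - (1213/6)x - 117/2
Δ (((1/2)E_{1}) Δ) f = -21x^5 - 210x^4 - 875x^3 - 1880x^2 - 2067x - 2788/3
E_{1} Δ (((1/2)E_{1}) Δ) f = -21x^5 - 315x^4 - 1925x^3 - 5975x^2 - 9397x - 17947/3
((1/2)E_{1}) Δ (((1/2)E_{1}) Δ) f = -(21/2)x^5 - (315/2)x^4 - (1925/2)x^3 - (5975/2)x^2 - (9397/2)x - 17947/6


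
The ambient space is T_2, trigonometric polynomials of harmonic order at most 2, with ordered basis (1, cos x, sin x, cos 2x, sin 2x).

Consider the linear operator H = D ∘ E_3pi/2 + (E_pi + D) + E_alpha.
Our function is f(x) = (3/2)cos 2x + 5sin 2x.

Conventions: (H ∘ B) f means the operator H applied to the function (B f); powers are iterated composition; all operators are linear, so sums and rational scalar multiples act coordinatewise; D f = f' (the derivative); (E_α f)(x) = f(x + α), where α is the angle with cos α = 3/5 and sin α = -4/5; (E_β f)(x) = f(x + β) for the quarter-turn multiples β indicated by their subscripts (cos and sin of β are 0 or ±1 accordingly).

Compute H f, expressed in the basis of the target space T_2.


the result is g(x) = -(93/25)cos 2x + (126/25)sin 2x

E_3pi/2 f = -(3/2)cos 2x - 5sin 2x
D E_3pi/2 f = -10cos 2x + 3sin 2x
E_pi f = (3/2)cos 2x + 5sin 2x
D f = 10cos 2x - 3sin 2x
(E_pi + D) f = (23/2)cos 2x + 2sin 2x
E_alpha f = -(261/50)cos 2x + (1/25)sin 2x
(D ∘ E_3pi/2 + (E_pi + D) + E_alpha) f = -(93/25)cos 2x + (126/25)sin 2x


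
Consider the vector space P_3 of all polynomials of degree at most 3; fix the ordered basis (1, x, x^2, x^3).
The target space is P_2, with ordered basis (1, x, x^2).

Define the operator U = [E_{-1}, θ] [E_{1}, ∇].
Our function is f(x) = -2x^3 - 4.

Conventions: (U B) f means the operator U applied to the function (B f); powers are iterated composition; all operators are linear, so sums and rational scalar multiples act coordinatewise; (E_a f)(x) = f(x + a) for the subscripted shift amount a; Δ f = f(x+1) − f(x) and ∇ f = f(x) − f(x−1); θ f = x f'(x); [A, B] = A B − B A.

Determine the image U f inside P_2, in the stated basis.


∇ f = -6x^2 + 6x - 2
E_{1} ∇ f = -6x^2 - 6x - 2
E_{1} f = -2x^3 - 6x^2 - 6x - 6
∇ E_{1} f = -6x^2 - 6x - 2
[E_{1}, ∇] f = 0
θ [E_{1}, ∇] f = 0
E_{-1} θ [E_{1}, ∇] f = 0
E_{-1} [E_{1}, ∇] f = 0
θ E_{-1} [E_{1}, ∇] f = 0
[E_{-1}, θ] [E_{1}, ∇] f = 0

the image equals g(x) = 0


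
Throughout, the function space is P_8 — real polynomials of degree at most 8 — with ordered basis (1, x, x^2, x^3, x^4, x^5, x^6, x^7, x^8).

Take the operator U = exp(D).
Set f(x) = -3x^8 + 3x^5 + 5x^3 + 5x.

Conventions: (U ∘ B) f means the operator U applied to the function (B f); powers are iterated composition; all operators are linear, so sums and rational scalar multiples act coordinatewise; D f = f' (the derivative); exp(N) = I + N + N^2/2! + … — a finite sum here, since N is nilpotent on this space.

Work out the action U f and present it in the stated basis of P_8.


the image equals g(x) = -3x^8 - 24x^7 - 84x^6 - 165x^5 - 195x^4 - 133x^3 - 39x^2 + 11x + 10

order-1 term: -24x^7 + 15x^4 + 15x^2 + 5
order-2 term: -84x^6 + 30x^3 + 15x
order-3 term: -168x^5 + 30x^2 + 5
order-4 term: -210x^4 + 15x
order-5 term: -168x^3 + 3
order-6 term: -84x^2
order-7 term: -24x
order-8 term: -3
the series for exp(D) f terminates at order 8
exp(D) f = -3x^8 - 24x^7 - 84x^6 - 165x^5 - 195x^4 - 133x^3 - 39x^2 + 11x + 10


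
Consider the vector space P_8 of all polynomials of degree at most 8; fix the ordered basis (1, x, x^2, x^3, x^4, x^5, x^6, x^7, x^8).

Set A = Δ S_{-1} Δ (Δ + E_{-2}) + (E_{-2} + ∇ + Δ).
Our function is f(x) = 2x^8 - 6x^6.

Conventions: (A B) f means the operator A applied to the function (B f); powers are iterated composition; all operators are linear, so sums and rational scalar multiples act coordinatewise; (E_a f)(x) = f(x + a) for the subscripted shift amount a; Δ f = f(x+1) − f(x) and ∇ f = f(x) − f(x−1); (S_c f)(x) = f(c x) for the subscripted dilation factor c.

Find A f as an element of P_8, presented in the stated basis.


the result is g(x) = 2x^8 + 106x^6 - 1344x^5 - 6620x^4 - 18720x^3 - 29348x^2 - 24432x - 8504

Δ f = 16x^7 + 56x^6 + 76x^5 + 50x^4 - 8x^3 - 34x^2 - 20x - 4
E_{-2} f = 2x^8 - 32x^7 + 218x^6 - 824x^5 + 1880x^4 - 2624x^3 + 2144x^2 - 896x + 128
(Δ + E_{-2}) f = 2x^8 - 16x^7 + 274x^6 - 748x^5 + 1930x^4 - 2632x^3 + 2110x^2 - 916x + 124
Δ (Δ + E_{-2}) f = 16x^7 - 56x^6 + 1420x^5 - 50x^4 + 5272x^3 + 34x^2 + 1852x + 4
S_{-1} Δ (Δ + E_{-2}) f = -16x^7 - 56x^6 - 1420x^5 - 50x^4 - 5272x^3 + 34x^2 - 1852x + 4
Δ S_{-1} Δ (Δ + E_{-2}) f = -112x^6 - 672x^5 - 8500x^4 - 16080x^3 - 31492x^2 - 23496x - 8632
E_{-2} f = 2x^8 - 32x^7 + 218x^6 - 824x^5 + 1880x^4 - 2624x^3 + 2144x^2 - 896x + 128
∇ f = 16x^7 - 56x^6 + 76x^5 - 50x^4 - 8x^3 + 34x^2 - 20x + 4
Δ f = 16x^7 + 56x^6 + 76x^5 + 50x^4 - 8x^3 - 34x^2 - 20x - 4
(E_{-2} + ∇ + Δ) f = 2x^8 + 218x^6 - 672x^5 + 1880x^4 - 2640x^3 + 2144x^2 - 936x + 128
(Δ S_{-1} Δ (Δ + E_{-2}) + (E_{-2} + ∇ + Δ)) f = 2x^8 + 106x^6 - 1344x^5 - 6620x^4 - 18720x^3 - 29348x^2 - 24432x - 8504


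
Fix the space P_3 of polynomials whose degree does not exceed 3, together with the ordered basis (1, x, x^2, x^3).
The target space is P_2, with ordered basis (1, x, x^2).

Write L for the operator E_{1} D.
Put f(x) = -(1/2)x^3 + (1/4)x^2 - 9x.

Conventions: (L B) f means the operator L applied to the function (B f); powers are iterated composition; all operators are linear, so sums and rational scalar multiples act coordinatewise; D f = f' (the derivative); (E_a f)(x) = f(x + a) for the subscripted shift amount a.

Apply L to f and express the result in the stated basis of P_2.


the result is g(x) = -(3/2)x^2 - (5/2)x - 10

D f = -(3/2)x^2 + (1/2)x - 9
E_{1} D f = -(3/2)x^2 - (5/2)x - 10


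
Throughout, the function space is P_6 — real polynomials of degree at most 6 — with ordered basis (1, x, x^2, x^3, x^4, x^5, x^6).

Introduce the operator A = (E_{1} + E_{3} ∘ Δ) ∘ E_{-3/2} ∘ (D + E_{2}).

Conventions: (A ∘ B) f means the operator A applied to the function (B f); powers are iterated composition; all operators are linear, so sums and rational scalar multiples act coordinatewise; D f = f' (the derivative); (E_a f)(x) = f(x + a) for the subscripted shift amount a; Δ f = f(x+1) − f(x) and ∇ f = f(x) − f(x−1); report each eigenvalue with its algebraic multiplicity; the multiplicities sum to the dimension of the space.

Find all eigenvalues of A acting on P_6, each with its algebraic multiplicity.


image of 1: 1
image of x: x + 7/2
image of x^2: x^2 + 7x + 45/4
image of x^3: x^3 + (21/2)x^2 + (135/4)x + 515/8
image of x^4: x^4 + 14x^3 + (135/2)x^2 + (515/2)x + 5017/16
image of x^5: x^5 + (35/2)x^4 + (225/2)x^3 + (2575/4)x^2 + (25085/16)x + 47935/32
image of x^6: x^6 + 21x^5 + (675/4)x^4 + (2575/2)x^3 + (75255/16)x^2 + (143805/16)x + 449093/64
the matrix is upper triangular; its diagonal is (1, 1, 1, 1, 1, 1, 1)
for a triangular matrix the eigenvalues are the diagonal entries, with algebraic multiplicity their repetition count

λ = 1 (multiplicity 7)


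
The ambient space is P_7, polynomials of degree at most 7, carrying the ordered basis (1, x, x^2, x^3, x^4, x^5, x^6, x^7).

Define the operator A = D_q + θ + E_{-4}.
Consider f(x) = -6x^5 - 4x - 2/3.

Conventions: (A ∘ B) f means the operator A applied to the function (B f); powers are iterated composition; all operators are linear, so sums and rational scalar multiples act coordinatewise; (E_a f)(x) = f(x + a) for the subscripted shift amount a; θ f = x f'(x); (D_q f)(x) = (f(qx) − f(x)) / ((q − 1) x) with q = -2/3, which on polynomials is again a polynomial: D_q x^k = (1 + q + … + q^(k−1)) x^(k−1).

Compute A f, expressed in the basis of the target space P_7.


D_q f = -(110/27)x^4 - 4
θ f = -30x^5 - 4x
E_{-4} f = -6x^5 + 120x^4 - 960x^3 + 3840x^2 - 7684x + 18478/3
(D_q + θ + E_{-4}) f = -36x^5 + (3130/27)x^4 - 960x^3 + 3840x^2 - 7688x + 18466/3

the image equals g(x) = -36x^5 + (3130/27)x^4 - 960x^3 + 3840x^2 - 7688x + 18466/3


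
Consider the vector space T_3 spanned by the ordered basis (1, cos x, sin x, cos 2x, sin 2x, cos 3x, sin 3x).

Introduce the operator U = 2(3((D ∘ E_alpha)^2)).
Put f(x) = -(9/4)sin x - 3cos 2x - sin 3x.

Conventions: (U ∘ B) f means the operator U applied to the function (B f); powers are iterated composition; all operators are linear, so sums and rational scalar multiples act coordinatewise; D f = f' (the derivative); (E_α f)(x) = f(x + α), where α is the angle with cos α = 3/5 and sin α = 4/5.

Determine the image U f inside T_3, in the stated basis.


g(x) = (324/25)cos x - (189/50)sin x - (37944/625)cos 2x + (24192/625)sin 2x - (555984/15625)cos 3x + (634662/15625)sin 3x

E_alpha f = -(9/5)cos x - (27/20)sin x + (21/25)cos 2x + (72/25)sin 2x - (44/125)cos 3x + (117/125)sin 3x
D E_alpha f = -(27/20)cos x + (9/5)sin x + (144/25)cos 2x - (42/25)sin 2x + (351/125)cos 3x + (132/125)sin 3x
E_alpha (D ∘ E_alpha) f = (63/100)cos x + (54/25)sin x - (2016/625)cos 2x - (3162/625)sin 2x - (35259/15625)cos 3x - (30888/15625)sin 3x
D E_alpha (D ∘ E_alpha) f = (54/25)cos x - (63/100)sin x - (6324/625)cos 2x + (4032/625)sin 2x - (92664/15625)cos 3x + (105777/15625)sin 3x
(3((D ∘ E_alpha)^2)) f = (162/25)cos x - (189/100)sin x - (18972/625)cos 2x + (12096/625)sin 2x - (277992/15625)cos 3x + (317331/15625)sin 3x
(2(3((D ∘ E_alpha)^2))) f = (324/25)cos x - (189/50)sin x - (37944/625)cos 2x + (24192/625)sin 2x - (555984/15625)cos 3x + (634662/15625)sin 3x


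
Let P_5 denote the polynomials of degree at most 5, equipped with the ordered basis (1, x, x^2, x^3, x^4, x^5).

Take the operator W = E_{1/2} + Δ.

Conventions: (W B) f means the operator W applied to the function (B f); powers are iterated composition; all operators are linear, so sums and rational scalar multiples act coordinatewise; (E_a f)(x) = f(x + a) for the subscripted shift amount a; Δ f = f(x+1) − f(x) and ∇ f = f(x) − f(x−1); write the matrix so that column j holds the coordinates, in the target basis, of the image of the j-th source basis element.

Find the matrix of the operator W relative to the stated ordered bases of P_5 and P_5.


image of 1: 1
image of x: x + 3/2
image of x^2: x^2 + 3x + 5/4
image of x^3: x^3 + (9/2)x^2 + (15/4)x + 9/8
image of x^4: x^4 + 6x^3 + (15/2)x^2 + (9/2)x + 17/16
image of x^5: x^5 + (15/2)x^4 + (25/2)x^3 + (45/4)x^2 + (85/16)x + 33/32
each image's coordinates form column j of the matrix

the matrix is [[1, 3/2, 5/4, 9/8, 17/16, 33/32]; [0, 1, 3, 15/4, 9/2, 85/16]; [0, 0, 1, 9/2, 15/2, 45/4]; [0, 0, 0, 1, 6, 25/2]; [0, 0, 0, 0, 1, 15/2]; [0, 0, 0, 0, 0, 1]] (rows listed top to bottom)


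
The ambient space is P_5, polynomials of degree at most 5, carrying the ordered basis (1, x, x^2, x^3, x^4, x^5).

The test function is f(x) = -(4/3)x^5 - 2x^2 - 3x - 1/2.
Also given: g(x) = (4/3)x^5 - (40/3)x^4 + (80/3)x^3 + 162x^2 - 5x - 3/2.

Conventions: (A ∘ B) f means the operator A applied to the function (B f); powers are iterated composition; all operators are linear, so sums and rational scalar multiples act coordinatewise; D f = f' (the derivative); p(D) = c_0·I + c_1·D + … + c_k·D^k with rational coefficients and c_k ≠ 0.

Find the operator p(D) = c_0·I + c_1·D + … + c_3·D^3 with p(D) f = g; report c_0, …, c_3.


D^0 f = -(4/3)x^5 - 2x^2 - 3x - 1/2
D^1 f = -(20/3)x^4 - 4x - 3
D^2 f = -(80/3)x^3 - 4
D^3 f = -80x^2
matching coefficients of g against c_0 f + c_1 Df + … from the top degree down determines the c_i
solution: c_0 = -1, c_1 = 2, c_2 = -1, c_3 = -2

p(D) = -I + 2·D − D^2 − 2·D^3, i.e. c_0 = -1, c_1 = 2, c_2 = -1, c_3 = -2


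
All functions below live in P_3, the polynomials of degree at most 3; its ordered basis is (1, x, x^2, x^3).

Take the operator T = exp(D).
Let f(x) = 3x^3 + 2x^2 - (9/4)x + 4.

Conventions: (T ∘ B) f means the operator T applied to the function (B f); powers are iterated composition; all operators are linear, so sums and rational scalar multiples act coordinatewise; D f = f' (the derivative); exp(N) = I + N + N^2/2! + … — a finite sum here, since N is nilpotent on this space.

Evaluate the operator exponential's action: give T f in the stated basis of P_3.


the result is g(x) = 3x^3 + 11x^2 + (43/4)x + 27/4

order-1 term: 9x^2 + 4x - 9/4
order-2 term: 9x + 2
order-3 term: 3
the series for exp(D) f terminates at order 3
exp(D) f = 3x^3 + 11x^2 + (43/4)x + 27/4


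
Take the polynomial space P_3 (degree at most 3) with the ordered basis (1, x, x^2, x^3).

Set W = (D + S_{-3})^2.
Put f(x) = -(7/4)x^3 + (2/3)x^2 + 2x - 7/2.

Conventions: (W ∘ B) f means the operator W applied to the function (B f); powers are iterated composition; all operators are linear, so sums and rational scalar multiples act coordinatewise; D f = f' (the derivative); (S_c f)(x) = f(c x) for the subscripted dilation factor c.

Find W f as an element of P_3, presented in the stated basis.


the image equals g(x) = -(5103/4)x^3 + (297/2)x^2 + (31/2)x - 37/6

D f = -(21/4)x^2 + (4/3)x + 2
S_{-3} f = (189/4)x^3 + 6x^2 - 6x - 7/2
(D + S_{-3}) f = (189/4)x^3 + (3/4)x^2 - (14/3)x - 3/2
D (D + S_{-3}) f = (567/4)x^2 + (3/2)x - 14/3
S_{-3} (D + S_{-3}) f = -(5103/4)x^3 + (27/4)x^2 + 14x - 3/2
(D + S_{-3}) (D + S_{-3}) f = -(5103/4)x^3 + (297/2)x^2 + (31/2)x - 37/6


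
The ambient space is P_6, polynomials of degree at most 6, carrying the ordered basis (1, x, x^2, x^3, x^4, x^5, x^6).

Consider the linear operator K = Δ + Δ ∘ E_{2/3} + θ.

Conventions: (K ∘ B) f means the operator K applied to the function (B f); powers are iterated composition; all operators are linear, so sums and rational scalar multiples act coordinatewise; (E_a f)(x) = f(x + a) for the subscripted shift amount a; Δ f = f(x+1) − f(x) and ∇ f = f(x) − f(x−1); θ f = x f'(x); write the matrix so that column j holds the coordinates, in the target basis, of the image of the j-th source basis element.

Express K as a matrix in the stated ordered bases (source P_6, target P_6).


image of 1: 0
image of x: x + 2
image of x^2: 2x^2 + 4x + 10/3
image of x^3: 3x^3 + 6x^2 + 10x + 16/3
image of x^4: 4x^4 + 8x^3 + 20x^2 + (64/3)x + 230/27
image of x^5: 5x^5 + 10x^4 + (100/3)x^3 + (160/3)x^2 + (1150/27)x + 1112/81
image of x^6: 6x^6 + 12x^5 + 50x^4 + (320/3)x^3 + (1150/9)x^2 + (2224/27)x + 1810/81
each image's coordinates form column j of the matrix

the matrix is [[0, 2, 10/3, 16/3, 230/27, 1112/81, 1810/81]; [0, 1, 4, 10, 64/3, 1150/27, 2224/27]; [0, 0, 2, 6, 20, 160/3, 1150/9]; [0, 0, 0, 3, 8, 100/3, 320/3]; [0, 0, 0, 0, 4, 10, 50]; [0, 0, 0, 0, 0, 5, 12]; [0, 0, 0, 0, 0, 0, 6]] (rows listed top to bottom)


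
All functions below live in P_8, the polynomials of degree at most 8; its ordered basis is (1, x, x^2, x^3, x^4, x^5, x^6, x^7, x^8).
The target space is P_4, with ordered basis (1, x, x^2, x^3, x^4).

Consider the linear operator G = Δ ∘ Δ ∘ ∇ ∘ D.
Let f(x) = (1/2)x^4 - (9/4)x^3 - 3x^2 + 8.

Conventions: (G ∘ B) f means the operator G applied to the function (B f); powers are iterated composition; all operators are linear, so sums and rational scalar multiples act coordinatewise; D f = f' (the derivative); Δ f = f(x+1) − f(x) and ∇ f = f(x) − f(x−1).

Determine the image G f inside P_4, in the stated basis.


D f = 2x^3 - (27/4)x^2 - 6x
∇ D f = 6x^2 - (39/2)x + 11/4
Δ ∇ D f = 12x - 27/2
Δ (Δ ∘ ∇ ∘ D) f = 12

the result is g(x) = 12


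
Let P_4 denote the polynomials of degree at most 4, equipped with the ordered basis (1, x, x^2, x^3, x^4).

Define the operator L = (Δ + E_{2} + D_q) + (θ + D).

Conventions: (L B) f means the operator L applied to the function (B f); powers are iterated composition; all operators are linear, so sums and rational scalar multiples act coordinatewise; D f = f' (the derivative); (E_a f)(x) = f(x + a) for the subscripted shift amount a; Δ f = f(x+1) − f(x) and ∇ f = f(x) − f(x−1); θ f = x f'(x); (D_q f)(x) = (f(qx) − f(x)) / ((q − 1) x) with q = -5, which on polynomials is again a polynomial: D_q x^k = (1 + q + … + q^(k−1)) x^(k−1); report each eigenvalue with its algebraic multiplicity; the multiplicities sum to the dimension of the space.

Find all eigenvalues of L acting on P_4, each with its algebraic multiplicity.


image of 1: 1
image of x: 2x + 5
image of x^2: 3x^2 + 4x + 5
image of x^3: 4x^3 + 33x^2 + 15x + 9
image of x^4: 5x^4 - 88x^3 + 30x^2 + 36x + 17
the matrix is upper triangular; its diagonal is (1, 2, 3, 4, 5)
for a triangular matrix the eigenvalues are the diagonal entries, with algebraic multiplicity their repetition count

λ = 1 (multiplicity 1), λ = 2 (multiplicity 1), λ = 3 (multiplicity 1), λ = 4 (multiplicity 1), λ = 5 (multiplicity 1)


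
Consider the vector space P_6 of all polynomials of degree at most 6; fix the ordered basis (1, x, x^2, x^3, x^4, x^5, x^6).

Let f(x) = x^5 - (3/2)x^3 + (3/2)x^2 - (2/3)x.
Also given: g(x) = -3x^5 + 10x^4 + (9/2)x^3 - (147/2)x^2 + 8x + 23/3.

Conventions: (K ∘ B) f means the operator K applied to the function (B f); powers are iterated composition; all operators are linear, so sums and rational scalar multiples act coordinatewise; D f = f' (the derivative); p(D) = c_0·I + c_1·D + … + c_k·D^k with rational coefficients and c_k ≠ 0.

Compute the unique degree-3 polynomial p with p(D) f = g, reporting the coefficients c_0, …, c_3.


D^0 f = x^5 - (3/2)x^3 + (3/2)x^2 - (2/3)x
D^1 f = 5x^4 - (9/2)x^2 + 3x - 2/3
D^2 f = 20x^3 - 9x + 3
D^3 f = 60x^2 - 9
matching coefficients of g against c_0 f + c_1 Df + … from the top degree down determines the c_i
solution: c_0 = -3, c_1 = 2, c_2 = 0, c_3 = -1

c_0 = -3, c_1 = 2, c_2 = 0, c_3 = -1


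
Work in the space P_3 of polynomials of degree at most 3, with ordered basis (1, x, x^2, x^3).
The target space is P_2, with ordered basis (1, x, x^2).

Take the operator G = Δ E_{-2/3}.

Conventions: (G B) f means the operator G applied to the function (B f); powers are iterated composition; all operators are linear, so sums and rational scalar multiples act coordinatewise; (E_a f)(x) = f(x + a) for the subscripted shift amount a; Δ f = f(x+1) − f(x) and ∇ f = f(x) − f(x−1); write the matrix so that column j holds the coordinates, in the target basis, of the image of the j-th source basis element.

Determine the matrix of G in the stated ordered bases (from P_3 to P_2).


image of 1: 0
image of x: 1
image of x^2: 2x - 1/3
image of x^3: 3x^2 - x + 1/3
each image's coordinates form column j of the matrix

the matrix is [[0, 1, -1/3, 1/3]; [0, 0, 2, -1]; [0, 0, 0, 3]] (rows listed top to bottom)


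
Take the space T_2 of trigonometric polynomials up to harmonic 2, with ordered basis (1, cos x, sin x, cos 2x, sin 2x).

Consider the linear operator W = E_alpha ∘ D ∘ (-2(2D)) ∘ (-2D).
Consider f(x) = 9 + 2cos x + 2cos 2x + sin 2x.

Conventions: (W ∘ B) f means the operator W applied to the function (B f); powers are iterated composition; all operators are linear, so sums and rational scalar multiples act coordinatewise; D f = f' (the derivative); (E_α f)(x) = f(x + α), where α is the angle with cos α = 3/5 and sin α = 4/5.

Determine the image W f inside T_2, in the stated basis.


D f = -2sin x + 2cos 2x - 4sin 2x
(-2D) f = 4sin x - 4cos 2x + 8sin 2x
D (-2D) f = 4cos x + 16cos 2x + 8sin 2x
(2D) (-2D) f = 8cos x + 32cos 2x + 16sin 2x
(-2(2D)) (-2D) f = -16cos x - 64cos 2x - 32sin 2x
D (-2(2D)) (-2D) f = 16sin x - 64cos 2x + 128sin 2x
E_alpha D (-2(2D)) (-2D) f = (64/5)cos x + (48/5)sin x + (704/5)cos 2x + (128/5)sin 2x

g(x) = (64/5)cos x + (48/5)sin x + (704/5)cos 2x + (128/5)sin 2x


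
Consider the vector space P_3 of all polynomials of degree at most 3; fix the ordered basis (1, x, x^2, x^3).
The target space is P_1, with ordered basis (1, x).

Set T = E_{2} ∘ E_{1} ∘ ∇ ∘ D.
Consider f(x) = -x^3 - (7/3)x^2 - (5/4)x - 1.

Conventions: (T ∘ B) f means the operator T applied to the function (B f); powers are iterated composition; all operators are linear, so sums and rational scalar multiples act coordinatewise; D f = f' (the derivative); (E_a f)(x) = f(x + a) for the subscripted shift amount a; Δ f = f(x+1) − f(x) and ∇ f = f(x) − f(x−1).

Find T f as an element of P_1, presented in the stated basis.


the image equals g(x) = -6x - 59/3

D f = -3x^2 - (14/3)x - 5/4
∇ D f = -6x - 5/3
E_{1} (∇ ∘ D) f = -6x - 23/3
E_{2} E_{1} (∇ ∘ D) f = -6x - 59/3


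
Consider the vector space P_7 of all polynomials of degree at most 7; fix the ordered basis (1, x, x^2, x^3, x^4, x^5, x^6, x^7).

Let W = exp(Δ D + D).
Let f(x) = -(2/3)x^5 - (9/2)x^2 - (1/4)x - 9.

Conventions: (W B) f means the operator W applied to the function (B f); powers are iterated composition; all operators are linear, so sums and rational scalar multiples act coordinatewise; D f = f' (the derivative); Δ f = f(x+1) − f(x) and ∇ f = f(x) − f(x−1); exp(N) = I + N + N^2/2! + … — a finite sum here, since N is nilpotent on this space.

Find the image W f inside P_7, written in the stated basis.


order-1 term: -(10/3)x^4 - (40/3)x^3 - 20x^2 - (67/3)x - 151/12
order-2 term: -(20/3)x^3 - 40x^2 - 80x - 347/6
order-3 term: -(20/3)x^2 - 40x - 60
order-4 term: -(10/3)x - 40/3
order-5 term: -2/3
the series for exp(Δ D + D) f terminates at order 5
exp(Δ D + D) f = -(2/3)x^5 - (10/3)x^4 - 20x^3 - (427/6)x^2 - (1751/12)x - 1841/12

the result is g(x) = -(2/3)x^5 - (10/3)x^4 - 20x^3 - (427/6)x^2 - (1751/12)x - 1841/12


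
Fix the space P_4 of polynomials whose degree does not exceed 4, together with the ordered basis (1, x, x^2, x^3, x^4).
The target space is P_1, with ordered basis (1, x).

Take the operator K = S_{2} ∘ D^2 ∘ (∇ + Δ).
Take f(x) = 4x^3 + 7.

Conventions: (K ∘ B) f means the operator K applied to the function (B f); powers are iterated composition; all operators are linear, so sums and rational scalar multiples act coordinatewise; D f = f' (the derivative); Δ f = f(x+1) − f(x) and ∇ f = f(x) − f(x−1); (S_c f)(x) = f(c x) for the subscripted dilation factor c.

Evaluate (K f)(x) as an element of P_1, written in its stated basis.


the image equals g(x) = 48

∇ f = 12x^2 - 12x + 4
Δ f = 12x^2 + 12x + 4
(∇ + Δ) f = 24x^2 + 8
D (∇ + Δ) f = 48x
D D (∇ + Δ) f = 48
S_{2} D^2 (∇ + Δ) f = 48


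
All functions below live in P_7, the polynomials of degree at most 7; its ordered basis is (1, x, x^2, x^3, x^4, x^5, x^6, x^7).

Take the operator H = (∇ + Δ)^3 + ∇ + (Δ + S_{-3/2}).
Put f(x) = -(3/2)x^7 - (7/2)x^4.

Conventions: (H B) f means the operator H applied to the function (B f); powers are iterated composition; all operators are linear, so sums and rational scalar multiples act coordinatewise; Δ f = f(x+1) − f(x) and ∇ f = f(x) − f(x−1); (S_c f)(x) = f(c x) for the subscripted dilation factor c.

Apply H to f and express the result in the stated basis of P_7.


∇ f = -(21/2)x^6 + (63/2)x^5 - (105/2)x^4 + (77/2)x^3 - (21/2)x^2 - (7/2)x + 2
Δ f = -(21/2)x^6 - (63/2)x^5 - (105/2)x^4 - (133/2)x^3 - (105/2)x^2 - (49/2)x - 5
(∇ + Δ) f = -21x^6 - 105x^4 - 28x^3 - 63x^2 - 28x - 3
∇ (∇ + Δ) f = -126x^5 + 315x^4 - 840x^3 + 861x^2 - 588x + 133
Δ (∇ + Δ) f = -126x^5 - 315x^4 - 840x^3 - 1029x^2 - 756x - 245
(∇ + Δ) (∇ + Δ) f = -252x^5 - 1680x^3 - 168x^2 - 1344x - 112
∇ (∇ + Δ) (∇ + Δ) f = -1260x^4 + 2520x^3 - 7560x^2 + 5964x - 3108
Δ (∇ + Δ) (∇ + Δ) f = -1260x^4 - 2520x^3 - 7560x^2 - 6636x - 3444
(∇ + Δ) (∇ + Δ) (∇ + Δ) f = -2520x^4 - 15120x^2 - 672x - 6552
∇ f = -(21/2)x^6 + (63/2)x^5 - (105/2)x^4 + (77/2)x^3 - (21/2)x^2 - (7/2)x + 2
Δ f = -(21/2)x^6 - (63/2)x^5 - (105/2)x^4 - (133/2)x^3 - (105/2)x^2 - (49/2)x - 5
S_{-3/2} f = (6561/256)x^7 - (567/32)x^4
(Δ + S_{-3/2}) f = (6561/256)x^7 - (21/2)x^6 - (63/2)x^5 - (2247/32)x^4 - (133/2)x^3 - (105/2)x^2 - (49/2)x - 5
((∇ + Δ)^3 + ∇ + (Δ + S_{-3/2})) f = (6561/256)x^7 - 21x^6 - (84567/32)x^4 - 28x^3 - 15183x^2 - 700x - 6555

g(x) = (6561/256)x^7 - 21x^6 - (84567/32)x^4 - 28x^3 - 15183x^2 - 700x - 6555


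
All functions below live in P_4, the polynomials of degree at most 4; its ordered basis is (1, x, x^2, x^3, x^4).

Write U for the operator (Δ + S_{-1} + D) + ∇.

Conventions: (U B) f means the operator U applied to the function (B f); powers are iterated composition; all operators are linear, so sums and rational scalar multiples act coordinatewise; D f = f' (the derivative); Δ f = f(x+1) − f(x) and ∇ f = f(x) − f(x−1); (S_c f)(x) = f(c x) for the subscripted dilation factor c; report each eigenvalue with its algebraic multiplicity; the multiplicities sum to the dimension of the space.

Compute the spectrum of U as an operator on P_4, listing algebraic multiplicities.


λ = -1 (multiplicity 2), λ = 1 (multiplicity 3)

image of 1: 1
image of x: -x + 3
image of x^2: x^2 + 6x
image of x^3: -x^3 + 9x^2 + 2
image of x^4: x^4 + 12x^3 + 8x
the matrix is upper triangular; its diagonal is (1, -1, 1, -1, 1)
for a triangular matrix the eigenvalues are the diagonal entries, with algebraic multiplicity their repetition count


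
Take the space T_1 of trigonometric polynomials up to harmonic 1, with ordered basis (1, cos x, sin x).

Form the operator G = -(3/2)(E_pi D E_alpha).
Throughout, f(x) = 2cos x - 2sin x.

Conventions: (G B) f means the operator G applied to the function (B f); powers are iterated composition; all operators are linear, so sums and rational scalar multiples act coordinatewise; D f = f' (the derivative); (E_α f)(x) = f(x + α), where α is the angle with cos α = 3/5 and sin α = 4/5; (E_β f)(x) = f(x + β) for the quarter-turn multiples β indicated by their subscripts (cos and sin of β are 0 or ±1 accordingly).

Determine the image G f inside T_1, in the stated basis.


E_alpha f = -(2/5)cos x - (14/5)sin x
D E_alpha f = -(14/5)cos x + (2/5)sin x
E_pi D E_alpha f = (14/5)cos x - (2/5)sin x
(-(3/2)(E_pi D E_alpha)) f = -(21/5)cos x + (3/5)sin x

the result is g(x) = -(21/5)cos x + (3/5)sin x


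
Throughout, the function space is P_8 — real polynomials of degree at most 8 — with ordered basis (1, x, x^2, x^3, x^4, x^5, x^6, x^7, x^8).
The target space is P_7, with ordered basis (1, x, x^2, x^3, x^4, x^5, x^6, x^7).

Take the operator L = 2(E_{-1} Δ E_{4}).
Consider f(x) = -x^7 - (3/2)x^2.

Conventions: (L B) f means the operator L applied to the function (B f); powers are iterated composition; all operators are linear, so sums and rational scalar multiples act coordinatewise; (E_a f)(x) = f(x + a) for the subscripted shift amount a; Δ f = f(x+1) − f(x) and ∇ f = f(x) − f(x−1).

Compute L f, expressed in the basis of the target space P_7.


the result is g(x) = -14x^6 - 294x^5 - 2590x^4 - 12250x^3 - 32802x^2 - 47144x - 28415

E_{4} f = -x^7 - 28x^6 - 336x^5 - 2240x^4 - 8960x^3 - (43011/2)x^2 - 28684x - 16408
Δ E_{4} f = -7x^6 - 189x^5 - 2135x^4 - 12915x^3 - 44121x^2 - 80706x - 123509/2
E_{-1} Δ E_{4} f = -7x^6 - 147x^5 - 1295x^4 - 6125x^3 - 16401x^2 - 23572x - 28415/2
(2(E_{-1} Δ E_{4})) f = -14x^6 - 294x^5 - 2590x^4 - 12250x^3 - 32802x^2 - 47144x - 28415


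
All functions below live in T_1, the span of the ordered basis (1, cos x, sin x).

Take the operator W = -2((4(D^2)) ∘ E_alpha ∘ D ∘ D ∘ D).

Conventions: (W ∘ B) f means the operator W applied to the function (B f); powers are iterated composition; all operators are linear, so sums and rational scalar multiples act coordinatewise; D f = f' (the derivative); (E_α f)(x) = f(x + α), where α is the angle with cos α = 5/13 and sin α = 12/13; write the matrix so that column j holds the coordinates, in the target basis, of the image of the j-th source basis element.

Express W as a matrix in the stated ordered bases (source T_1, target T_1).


the matrix is [[0, 0, 0]; [0, 96/13, -40/13]; [0, 40/13, 96/13]] (rows listed top to bottom)

image of 1: 0
image of cos x: (96/13)cos x + (40/13)sin x
image of sin x: -(40/13)cos x + (96/13)sin x
each image's coordinates form column j of the matrix


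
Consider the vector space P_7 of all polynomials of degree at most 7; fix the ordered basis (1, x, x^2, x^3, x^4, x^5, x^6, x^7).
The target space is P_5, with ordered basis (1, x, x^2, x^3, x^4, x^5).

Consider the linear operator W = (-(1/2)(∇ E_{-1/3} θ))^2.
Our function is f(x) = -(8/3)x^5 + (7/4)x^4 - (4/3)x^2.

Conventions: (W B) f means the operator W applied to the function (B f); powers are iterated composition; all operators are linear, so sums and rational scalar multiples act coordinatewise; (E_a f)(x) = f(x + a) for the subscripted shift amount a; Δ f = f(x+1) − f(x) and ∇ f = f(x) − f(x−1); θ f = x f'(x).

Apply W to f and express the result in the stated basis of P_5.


the result is g(x) = -(800/3)x^3 + (3689/3)x^2 - (5825/3)x + 83659/81

θ f = -(40/3)x^5 + 7x^4 - (8/3)x^2
E_{-1/3} θ f = -(40/3)x^5 + (263/9)x^4 - (652/27)x^3 + (562/81)x^2 - (20/243)x - 113/729
∇ E_{-1/3} θ f = -(200/3)x^4 + (2252/9)x^3 - (3430/9)x^2 + (21860/81)x - 17915/243
(-(1/2)(∇ E_{-1/3} θ)) f = (100/3)x^4 - (1126/9)x^3 + (1715/9)x^2 - (10930/81)x + 17915/486
θ (-(1/2)(∇ E_{-1/3} θ)) f = (400/3)x^4 - (1126/3)x^3 + (3430/9)x^2 - (10930/81)x
E_{-1/3} θ (-(1/2)(∇ E_{-1/3} θ)) f = (400/3)x^4 - (4978/9)x^3 + (2536/3)x^2 - (43244/81)x + 24998/243
∇ E_{-1/3} θ (-(1/2)(∇ E_{-1/3} θ)) f = (1600/3)x^3 - (7378/3)x^2 + (11650/3)x - 167318/81
(-(1/2)(∇ E_{-1/3} θ)) (-(1/2)(∇ E_{-1/3} θ)) f = -(800/3)x^3 + (3689/3)x^2 - (5825/3)x + 83659/81


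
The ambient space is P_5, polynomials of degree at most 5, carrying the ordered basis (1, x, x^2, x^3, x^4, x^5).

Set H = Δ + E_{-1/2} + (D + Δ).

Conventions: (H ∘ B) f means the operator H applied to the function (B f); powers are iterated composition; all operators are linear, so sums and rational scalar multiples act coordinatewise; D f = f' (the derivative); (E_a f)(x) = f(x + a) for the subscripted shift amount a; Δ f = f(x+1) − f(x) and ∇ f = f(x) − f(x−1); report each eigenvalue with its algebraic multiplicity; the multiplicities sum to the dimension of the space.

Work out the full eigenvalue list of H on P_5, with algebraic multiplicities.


λ = 1 (multiplicity 6)

image of 1: 1
image of x: x + 5/2
image of x^2: x^2 + 5x + 9/4
image of x^3: x^3 + (15/2)x^2 + (27/4)x + 15/8
image of x^4: x^4 + 10x^3 + (27/2)x^2 + (15/2)x + 33/16
image of x^5: x^5 + (25/2)x^4 + (45/2)x^3 + (75/4)x^2 + (165/16)x + 63/32
the matrix is upper triangular; its diagonal is (1, 1, 1, 1, 1, 1)
for a triangular matrix the eigenvalues are the diagonal entries, with algebraic multiplicity their repetition count


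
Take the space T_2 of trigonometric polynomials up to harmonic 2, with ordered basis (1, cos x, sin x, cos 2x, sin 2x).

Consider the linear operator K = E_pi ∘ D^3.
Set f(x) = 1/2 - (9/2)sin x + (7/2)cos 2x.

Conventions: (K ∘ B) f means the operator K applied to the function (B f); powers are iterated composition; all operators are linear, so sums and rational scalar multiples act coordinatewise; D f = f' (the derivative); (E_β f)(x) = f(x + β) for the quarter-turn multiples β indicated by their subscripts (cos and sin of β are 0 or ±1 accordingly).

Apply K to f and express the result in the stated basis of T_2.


D f = -(9/2)cos x - 7sin 2x
D D f = (9/2)sin x - 14cos 2x
D D D f = (9/2)cos x + 28sin 2x
E_pi D^3 f = -(9/2)cos x + 28sin 2x

the result is g(x) = -(9/2)cos x + 28sin 2x


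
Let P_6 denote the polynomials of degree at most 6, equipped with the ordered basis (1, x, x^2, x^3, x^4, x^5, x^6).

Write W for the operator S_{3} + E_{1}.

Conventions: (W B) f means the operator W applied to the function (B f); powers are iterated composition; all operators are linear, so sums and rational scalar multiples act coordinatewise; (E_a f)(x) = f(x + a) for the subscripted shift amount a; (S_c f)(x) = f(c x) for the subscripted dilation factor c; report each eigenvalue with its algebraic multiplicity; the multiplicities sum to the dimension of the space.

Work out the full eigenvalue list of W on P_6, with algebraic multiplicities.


λ = 2 (multiplicity 1), λ = 4 (multiplicity 1), λ = 10 (multiplicity 1), λ = 28 (multiplicity 1), λ = 82 (multiplicity 1), λ = 244 (multiplicity 1), λ = 730 (multiplicity 1)

image of 1: 2
image of x: 4x + 1
image of x^2: 10x^2 + 2x + 1
image of x^3: 28x^3 + 3x^2 + 3x + 1
image of x^4: 82x^4 + 4x^3 + 6x^2 + 4x + 1
image of x^5: 244x^5 + 5x^4 + 10x^3 + 10x^2 + 5x + 1
image of x^6: 730x^6 + 6x^5 + 15x^4 + 20x^3 + 15x^2 + 6x + 1
the matrix is upper triangular; its diagonal is (2, 4, 10, 28, 82, 244, 730)
for a triangular matrix the eigenvalues are the diagonal entries, with algebraic multiplicity their repetition count
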